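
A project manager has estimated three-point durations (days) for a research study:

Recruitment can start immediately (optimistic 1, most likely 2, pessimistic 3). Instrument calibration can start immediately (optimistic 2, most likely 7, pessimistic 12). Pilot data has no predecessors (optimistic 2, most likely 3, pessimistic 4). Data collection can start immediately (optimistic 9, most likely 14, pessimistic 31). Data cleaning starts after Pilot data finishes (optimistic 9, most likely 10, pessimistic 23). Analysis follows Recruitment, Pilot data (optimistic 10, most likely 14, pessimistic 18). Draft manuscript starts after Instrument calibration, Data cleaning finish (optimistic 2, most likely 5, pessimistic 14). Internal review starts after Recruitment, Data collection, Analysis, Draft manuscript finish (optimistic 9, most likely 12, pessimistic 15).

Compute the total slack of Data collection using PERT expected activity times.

5 days

te_Recruitment = (1 + 4·2 + 3)/6 = 12/6 = 2
te_Instrument calibration = (2 + 4·7 + 12)/6 = 42/6 = 7
te_Pilot data = (2 + 4·3 + 4)/6 = 18/6 = 3
te_Data collection = (9 + 4·14 + 31)/6 = 96/6 = 16
te_Data cleaning = (9 + 4·10 + 23)/6 = 72/6 = 12
te_Analysis = (10 + 4·14 + 18)/6 = 84/6 = 14
te_Draft manuscript = (2 + 4·5 + 14)/6 = 36/6 = 6
te_Internal review = (9 + 4·12 + 15)/6 = 72/6 = 12

Forward pass:
ES_Recruitment = 0; EF_Recruitment = 2
ES_Instrument calibration = 0; EF_Instrument calibration = 7
ES_Pilot data = 0; EF_Pilot data = 3
ES_Data collection = 0; EF_Data collection = 16
ES_Data cleaning = 3; EF_Data cleaning = 3+12 = 15
ES_Analysis = max(EF_Recruitment=2, EF_Pilot data=3) = 3; EF_Analysis = 3+14 = 17
ES_Draft manuscript = max(EF_Instrument calibration=7, EF_Data cleaning=15) = 15; EF_Draft manuscript = 15+6 = 21
ES_Internal review = max(EF_Recruitment=2, EF_Data collection=16, EF_Analysis=17, EF_Draft manuscript=21) = 21; EF_Internal review = 21+12 = 33
Expected project duration μ = 33 days. Critical path: Pilot data → Data cleaning → Draft manuscript → Internal review.

Backward pass:
LF_Internal review = 33; LS_Internal review = 33−12 = 21
LF_Draft manuscript = LS_Internal review = 21; LS_Draft manuscript = 21−6 = 15
LF_Analysis = LS_Internal review = 21; LS_Analysis = 21−14 = 7
LF_Data cleaning = LS_Draft manuscript = 15; LS_Data cleaning = 15−12 = 3
LF_Data collection = LS_Internal review = 21; LS_Data collection = 21−16 = 5
LF_Pilot data = min(LS_Data cleaning=3, LS_Analysis=7) = 3; LS_Pilot data = 3−3 = 0
LF_Instrument calibration = LS_Draft manuscript = 15; LS_Instrument calibration = 15−7 = 8
LF_Recruitment = min(LS_Analysis=7, LS_Internal review=21) = 7; LS_Recruitment = 7−2 = 5
Slack_Data collection = LS_Data collection − ES_Data collection = 5 − 0 = 5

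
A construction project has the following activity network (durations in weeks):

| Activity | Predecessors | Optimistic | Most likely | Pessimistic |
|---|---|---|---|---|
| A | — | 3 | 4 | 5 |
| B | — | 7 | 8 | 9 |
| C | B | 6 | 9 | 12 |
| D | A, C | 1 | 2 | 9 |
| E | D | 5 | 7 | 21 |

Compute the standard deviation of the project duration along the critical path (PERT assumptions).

3.16 weeks

te_A = (3 + 4·4 + 5)/6 = 24/6 = 4; σ²_A = ((5−3)/6)² = 0.111
te_B = (7 + 4·8 + 9)/6 = 48/6 = 8; σ²_B = ((9−7)/6)² = 0.111
te_C = (6 + 4·9 + 12)/6 = 54/6 = 9; σ²_C = ((12−6)/6)² = 1.000
te_D = (1 + 4·2 + 9)/6 = 18/6 = 3; σ²_D = ((9−1)/6)² = 1.778
te_E = (5 + 4·7 + 21)/6 = 54/6 = 9; σ²_E = ((21−5)/6)² = 7.111

Forward pass:
ES_A = 0; EF_A = 4
ES_B = 0; EF_B = 8
ES_C = 8; EF_C = 8+9 = 17
ES_D = max(EF_A=4, EF_C=17) = 17; EF_D = 17+3 = 20
ES_E = 20; EF_E = 20+9 = 29
Expected project duration μ = 29 weeks. Critical path: B → C → D → E.

Variance along critical path = 0.111 + 1.000 + 1.778 + 7.111 = 10.000
σ = √10.000 = 3.162 weeks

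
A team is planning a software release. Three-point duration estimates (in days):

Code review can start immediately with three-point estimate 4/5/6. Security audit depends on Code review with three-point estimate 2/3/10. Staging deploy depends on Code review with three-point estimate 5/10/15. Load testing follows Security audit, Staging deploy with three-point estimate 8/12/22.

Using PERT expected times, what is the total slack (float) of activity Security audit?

6 days

te_Code review = (4 + 4·5 + 6)/6 = 30/6 = 5
te_Security audit = (2 + 4·3 + 10)/6 = 24/6 = 4
te_Staging deploy = (5 + 4·10 + 15)/6 = 60/6 = 10
te_Load testing = (8 + 4·12 + 22)/6 = 78/6 = 13

Forward pass:
ES_Code review = 0; EF_Code review = 5
ES_Security audit = 5; EF_Security audit = 5+4 = 9
ES_Staging deploy = 5; EF_Staging deploy = 5+10 = 15
ES_Load testing = max(EF_Security audit=9, EF_Staging deploy=15) = 15; EF_Load testing = 15+13 = 28
Expected project duration μ = 28 days. Critical path: Code review → Staging deploy → Load testing.

Backward pass:
LF_Load testing = 28; LS_Load testing = 28−13 = 15
LF_Staging deploy = LS_Load testing = 15; LS_Staging deploy = 15−10 = 5
LF_Security audit = LS_Load testing = 15; LS_Security audit = 15−4 = 11
LF_Code review = min(LS_Security audit=11, LS_Staging deploy=5) = 5; LS_Code review = 5−5 = 0
Slack_Security audit = LS_Security audit − ES_Security audit = 11 − 5 = 6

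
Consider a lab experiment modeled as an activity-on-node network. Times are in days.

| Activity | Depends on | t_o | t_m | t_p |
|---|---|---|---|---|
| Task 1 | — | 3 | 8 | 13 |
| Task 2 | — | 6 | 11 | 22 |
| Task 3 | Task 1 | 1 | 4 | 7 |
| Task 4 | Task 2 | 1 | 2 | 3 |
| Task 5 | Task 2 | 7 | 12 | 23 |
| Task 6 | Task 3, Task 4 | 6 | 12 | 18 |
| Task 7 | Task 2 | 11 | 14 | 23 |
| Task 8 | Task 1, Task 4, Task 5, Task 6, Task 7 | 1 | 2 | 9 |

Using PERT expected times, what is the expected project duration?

te_Task 1 = (3 + 4·8 + 13)/6 = 48/6 = 8
te_Task 2 = (6 + 4·11 + 22)/6 = 72/6 = 12
te_Task 3 = (1 + 4·4 + 7)/6 = 24/6 = 4
te_Task 4 = (1 + 4·2 + 3)/6 = 12/6 = 2
te_Task 5 = (7 + 4·12 + 23)/6 = 78/6 = 13
te_Task 6 = (6 + 4·12 + 18)/6 = 72/6 = 12
te_Task 7 = (11 + 4·14 + 23)/6 = 90/6 = 15
te_Task 8 = (1 + 4·2 + 9)/6 = 18/6 = 3

Forward pass:
ES_Task 1 = 0; EF_Task 1 = 8
ES_Task 2 = 0; EF_Task 2 = 12
ES_Task 3 = 8; EF_Task 3 = 8+4 = 12
ES_Task 4 = 12; EF_Task 4 = 12+2 = 14
ES_Task 5 = 12; EF_Task 5 = 12+13 = 25
ES_Task 6 = max(EF_Task 3=12, EF_Task 4=14) = 14; EF_Task 6 = 14+12 = 26
ES_Task 7 = 12; EF_Task 7 = 12+15 = 27
ES_Task 8 = max(EF_Task 1=8, EF_Task 4=14, EF_Task 5=25, EF_Task 6=26, EF_Task 7=27) = 27; EF_Task 8 = 27+3 = 30
Expected project duration μ = 30 days. Critical path: Task 2 → Task 7 → Task 8.

30 days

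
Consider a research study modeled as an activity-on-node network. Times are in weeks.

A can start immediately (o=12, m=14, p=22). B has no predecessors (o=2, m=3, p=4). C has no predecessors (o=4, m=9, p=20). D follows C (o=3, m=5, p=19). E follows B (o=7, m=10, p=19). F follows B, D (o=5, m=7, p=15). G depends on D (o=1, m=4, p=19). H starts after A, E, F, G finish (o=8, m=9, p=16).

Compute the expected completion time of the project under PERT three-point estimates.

te_A = (12 + 4·14 + 22)/6 = 90/6 = 15
te_B = (2 + 4·3 + 4)/6 = 18/6 = 3
te_C = (4 + 4·9 + 20)/6 = 60/6 = 10
te_D = (3 + 4·5 + 19)/6 = 42/6 = 7
te_E = (7 + 4·10 + 19)/6 = 66/6 = 11
te_F = (5 + 4·7 + 15)/6 = 48/6 = 8
te_G = (1 + 4·4 + 19)/6 = 36/6 = 6
te_H = (8 + 4·9 + 16)/6 = 60/6 = 10

Forward pass:
ES_A = 0; EF_A = 15
ES_B = 0; EF_B = 3
ES_C = 0; EF_C = 10
ES_D = 10; EF_D = 10+7 = 17
ES_E = 3; EF_E = 3+11 = 14
ES_F = max(EF_B=3, EF_D=17) = 17; EF_F = 17+8 = 25
ES_G = 17; EF_G = 17+6 = 23
ES_H = max(EF_A=15, EF_E=14, EF_F=25, EF_G=23) = 25; EF_H = 25+10 = 35
Expected project duration μ = 35 weeks. Critical path: C → D → F → H.

35 weeks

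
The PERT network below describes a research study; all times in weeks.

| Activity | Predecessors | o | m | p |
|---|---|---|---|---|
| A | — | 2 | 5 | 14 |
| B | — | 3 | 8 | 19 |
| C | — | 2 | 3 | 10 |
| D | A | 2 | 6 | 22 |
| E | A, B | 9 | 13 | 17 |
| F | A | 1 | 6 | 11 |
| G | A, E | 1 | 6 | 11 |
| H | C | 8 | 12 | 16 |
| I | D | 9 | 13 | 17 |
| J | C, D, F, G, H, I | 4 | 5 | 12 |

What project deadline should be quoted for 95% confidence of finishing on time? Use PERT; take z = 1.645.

40.0 weeks

te_A = (2 + 4·5 + 14)/6 = 36/6 = 6; σ²_A = ((14−2)/6)² = 4.000
te_B = (3 + 4·8 + 19)/6 = 54/6 = 9; σ²_B = ((19−3)/6)² = 7.111
te_C = (2 + 4·3 + 10)/6 = 24/6 = 4; σ²_C = ((10−2)/6)² = 1.778
te_D = (2 + 4·6 + 22)/6 = 48/6 = 8; σ²_D = ((22−2)/6)² = 11.111
te_E = (9 + 4·13 + 17)/6 = 78/6 = 13; σ²_E = ((17−9)/6)² = 1.778
te_F = (1 + 4·6 + 11)/6 = 36/6 = 6; σ²_F = ((11−1)/6)² = 2.778
te_G = (1 + 4·6 + 11)/6 = 36/6 = 6; σ²_G = ((11−1)/6)² = 2.778
te_H = (8 + 4·12 + 16)/6 = 72/6 = 12; σ²_H = ((16−8)/6)² = 1.778
te_I = (9 + 4·13 + 17)/6 = 78/6 = 13; σ²_I = ((17−9)/6)² = 1.778
te_J = (4 + 4·5 + 12)/6 = 36/6 = 6; σ²_J = ((12−4)/6)² = 1.778

Forward pass:
ES_A = 0; EF_A = 6
ES_B = 0; EF_B = 9
ES_C = 0; EF_C = 4
ES_D = 6; EF_D = 6+8 = 14
ES_E = max(EF_A=6, EF_B=9) = 9; EF_E = 9+13 = 22
ES_F = 6; EF_F = 6+6 = 12
ES_G = max(EF_A=6, EF_E=22) = 22; EF_G = 22+6 = 28
ES_H = 4; EF_H = 4+12 = 16
ES_I = 14; EF_I = 14+13 = 27
ES_J = max(EF_C=4, EF_D=14, EF_F=12, EF_G=28, EF_H=16, EF_I=27) = 28; EF_J = 28+6 = 34
Expected project duration μ = 34 weeks. Critical path: B → E → G → J.

Variance along critical path = 7.111 + 1.778 + 2.778 + 1.778 = 13.444; σ = 3.667 weeks.
D = μ + z·σ = 34 + 1.645·3.667 = 40.0 weeks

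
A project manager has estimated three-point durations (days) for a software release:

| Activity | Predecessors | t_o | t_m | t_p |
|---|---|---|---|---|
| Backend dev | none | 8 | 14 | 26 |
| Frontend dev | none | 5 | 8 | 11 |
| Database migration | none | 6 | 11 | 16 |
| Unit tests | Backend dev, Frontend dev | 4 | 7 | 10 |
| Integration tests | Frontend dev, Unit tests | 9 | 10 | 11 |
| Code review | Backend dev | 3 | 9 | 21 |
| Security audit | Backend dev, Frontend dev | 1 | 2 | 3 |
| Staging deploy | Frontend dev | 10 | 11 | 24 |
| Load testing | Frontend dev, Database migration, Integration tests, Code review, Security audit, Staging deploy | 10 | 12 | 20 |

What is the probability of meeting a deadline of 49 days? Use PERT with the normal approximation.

0.867

te_Backend dev = (8 + 4·14 + 26)/6 = 90/6 = 15; σ²_Backend dev = ((26−8)/6)² = 9.000
te_Frontend dev = (5 + 4·8 + 11)/6 = 48/6 = 8; σ²_Frontend dev = ((11−5)/6)² = 1.000
te_Database migration = (6 + 4·11 + 16)/6 = 66/6 = 11; σ²_Database migration = ((16−6)/6)² = 2.778
te_Unit tests = (4 + 4·7 + 10)/6 = 42/6 = 7; σ²_Unit tests = ((10−4)/6)² = 1.000
te_Integration tests = (9 + 4·10 + 11)/6 = 60/6 = 10; σ²_Integration tests = ((11−9)/6)² = 0.111
te_Code review = (3 + 4·9 + 21)/6 = 60/6 = 10; σ²_Code review = ((21−3)/6)² = 9.000
te_Security audit = (1 + 4·2 + 3)/6 = 12/6 = 2; σ²_Security audit = ((3−1)/6)² = 0.111
te_Staging deploy = (10 + 4·11 + 24)/6 = 78/6 = 13; σ²_Staging deploy = ((24−10)/6)² = 5.444
te_Load testing = (10 + 4·12 + 20)/6 = 78/6 = 13; σ²_Load testing = ((20−10)/6)² = 2.778

Forward pass:
ES_Backend dev = 0; EF_Backend dev = 15
ES_Frontend dev = 0; EF_Frontend dev = 8
ES_Database migration = 0; EF_Database migration = 11
ES_Unit tests = max(EF_Backend dev=15, EF_Frontend dev=8) = 15; EF_Unit tests = 15+7 = 22
ES_Integration tests = max(EF_Frontend dev=8, EF_Unit tests=22) = 22; EF_Integration tests = 22+10 = 32
ES_Code review = 15; EF_Code review = 15+10 = 25
ES_Security audit = max(EF_Backend dev=15, EF_Frontend dev=8) = 15; EF_Security audit = 15+2 = 17
ES_Staging deploy = 8; EF_Staging deploy = 8+13 = 21
ES_Load testing = max(EF_Frontend dev=8, EF_Database migration=11, EF_Integration tests=32, EF_Code review=25, EF_Security audit=17, EF_Staging deploy=21) = 32; EF_Load testing = 32+13 = 45
Expected project duration μ = 45 days. Critical path: Backend dev → Unit tests → Integration tests → Load testing.

Variance along critical path = 9.000 + 1.000 + 0.111 + 2.778 = 12.889; σ = √12.889 = 3.590 days.
Z = (49 − 45) / 3.590 = 1.114
P(T ≤ 49) = Φ(1.114) ≈ 0.867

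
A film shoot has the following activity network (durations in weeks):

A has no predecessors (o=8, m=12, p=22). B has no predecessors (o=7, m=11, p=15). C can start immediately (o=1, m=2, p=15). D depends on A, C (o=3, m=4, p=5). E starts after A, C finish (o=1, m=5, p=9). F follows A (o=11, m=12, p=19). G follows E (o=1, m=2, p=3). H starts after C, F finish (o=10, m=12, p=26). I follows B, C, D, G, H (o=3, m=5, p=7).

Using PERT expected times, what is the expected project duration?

45 weeks

te_A = (8 + 4·12 + 22)/6 = 78/6 = 13
te_B = (7 + 4·11 + 15)/6 = 66/6 = 11
te_C = (1 + 4·2 + 15)/6 = 24/6 = 4
te_D = (3 + 4·4 + 5)/6 = 24/6 = 4
te_E = (1 + 4·5 + 9)/6 = 30/6 = 5
te_F = (11 + 4·12 + 19)/6 = 78/6 = 13
te_G = (1 + 4·2 + 3)/6 = 12/6 = 2
te_H = (10 + 4·12 + 26)/6 = 84/6 = 14
te_I = (3 + 4·5 + 7)/6 = 30/6 = 5

Forward pass:
ES_A = 0; EF_A = 13
ES_B = 0; EF_B = 11
ES_C = 0; EF_C = 4
ES_D = max(EF_A=13, EF_C=4) = 13; EF_D = 13+4 = 17
ES_E = max(EF_A=13, EF_C=4) = 13; EF_E = 13+5 = 18
ES_F = 13; EF_F = 13+13 = 26
ES_G = 18; EF_G = 18+2 = 20
ES_H = max(EF_C=4, EF_F=26) = 26; EF_H = 26+14 = 40
ES_I = max(EF_B=11, EF_C=4, EF_D=17, EF_G=20, EF_H=40) = 40; EF_I = 40+5 = 45
Expected project duration μ = 45 weeks. Critical path: A → F → H → I.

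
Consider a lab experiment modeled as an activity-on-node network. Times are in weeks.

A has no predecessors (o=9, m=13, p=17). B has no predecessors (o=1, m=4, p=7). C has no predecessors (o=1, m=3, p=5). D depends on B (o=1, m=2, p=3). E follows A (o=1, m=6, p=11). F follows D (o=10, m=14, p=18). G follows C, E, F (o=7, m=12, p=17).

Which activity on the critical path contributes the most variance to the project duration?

te_A = (9 + 4·13 + 17)/6 = 78/6 = 13; σ²_A = ((17−9)/6)² = 1.778
te_B = (1 + 4·4 + 7)/6 = 24/6 = 4; σ²_B = ((7−1)/6)² = 1.000
te_C = (1 + 4·3 + 5)/6 = 18/6 = 3; σ²_C = ((5−1)/6)² = 0.444
te_D = (1 + 4·2 + 3)/6 = 12/6 = 2; σ²_D = ((3−1)/6)² = 0.111
te_E = (1 + 4·6 + 11)/6 = 36/6 = 6; σ²_E = ((11−1)/6)² = 2.778
te_F = (10 + 4·14 + 18)/6 = 84/6 = 14; σ²_F = ((18−10)/6)² = 1.778
te_G = (7 + 4·12 + 17)/6 = 72/6 = 12; σ²_G = ((17−7)/6)² = 2.778

Forward pass:
ES_A = 0; EF_A = 13
ES_B = 0; EF_B = 4
ES_C = 0; EF_C = 3
ES_D = 4; EF_D = 4+2 = 6
ES_E = 13; EF_E = 13+6 = 19
ES_F = 6; EF_F = 6+14 = 20
ES_G = max(EF_C=3, EF_E=19, EF_F=20) = 20; EF_G = 20+12 = 32
Expected project duration μ = 32 weeks. Critical path: B → D → F → G.

Variances on critical path: σ²_B=1.000, σ²_D=0.111, σ²_F=1.778, σ²_G=2.778.
Largest is σ²_G = 2.778.

G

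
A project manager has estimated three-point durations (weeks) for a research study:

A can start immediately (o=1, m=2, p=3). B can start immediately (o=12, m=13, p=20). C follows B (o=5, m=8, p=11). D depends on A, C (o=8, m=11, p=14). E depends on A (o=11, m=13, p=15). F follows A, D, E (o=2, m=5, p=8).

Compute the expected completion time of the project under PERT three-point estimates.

te_A = (1 + 4·2 + 3)/6 = 12/6 = 2
te_B = (12 + 4·13 + 20)/6 = 84/6 = 14
te_C = (5 + 4·8 + 11)/6 = 48/6 = 8
te_D = (8 + 4·11 + 14)/6 = 66/6 = 11
te_E = (11 + 4·13 + 15)/6 = 78/6 = 13
te_F = (2 + 4·5 + 8)/6 = 30/6 = 5

Forward pass:
ES_A = 0; EF_A = 2
ES_B = 0; EF_B = 14
ES_C = 14; EF_C = 14+8 = 22
ES_D = max(EF_A=2, EF_C=22) = 22; EF_D = 22+11 = 33
ES_E = 2; EF_E = 2+13 = 15
ES_F = max(EF_A=2, EF_D=33, EF_E=15) = 33; EF_F = 33+5 = 38
Expected project duration μ = 38 weeks. Critical path: B → C → D → F.

38 weeks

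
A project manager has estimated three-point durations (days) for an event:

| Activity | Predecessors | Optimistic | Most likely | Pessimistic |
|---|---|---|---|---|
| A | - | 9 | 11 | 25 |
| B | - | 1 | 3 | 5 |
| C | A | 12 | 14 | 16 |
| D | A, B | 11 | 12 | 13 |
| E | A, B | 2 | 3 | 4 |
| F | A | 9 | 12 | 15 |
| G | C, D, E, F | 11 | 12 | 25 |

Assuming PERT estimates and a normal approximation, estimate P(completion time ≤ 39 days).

0.290

te_A = (9 + 4·11 + 25)/6 = 78/6 = 13; σ²_A = ((25−9)/6)² = 7.111
te_B = (1 + 4·3 + 5)/6 = 18/6 = 3; σ²_B = ((5−1)/6)² = 0.444
te_C = (12 + 4·14 + 16)/6 = 84/6 = 14; σ²_C = ((16−12)/6)² = 0.444
te_D = (11 + 4·12 + 13)/6 = 72/6 = 12; σ²_D = ((13−11)/6)² = 0.111
te_E = (2 + 4·3 + 4)/6 = 18/6 = 3; σ²_E = ((4−2)/6)² = 0.111
te_F = (9 + 4·12 + 15)/6 = 72/6 = 12; σ²_F = ((15−9)/6)² = 1.000
te_G = (11 + 4·12 + 25)/6 = 84/6 = 14; σ²_G = ((25−11)/6)² = 5.444

Forward pass:
ES_A = 0; EF_A = 13
ES_B = 0; EF_B = 3
ES_C = 13; EF_C = 13+14 = 27
ES_D = max(EF_A=13, EF_B=3) = 13; EF_D = 13+12 = 25
ES_E = max(EF_A=13, EF_B=3) = 13; EF_E = 13+3 = 16
ES_F = 13; EF_F = 13+12 = 25
ES_G = max(EF_C=27, EF_D=25, EF_E=16, EF_F=25) = 27; EF_G = 27+14 = 41
Expected project duration μ = 41 days. Critical path: A → C → G.

Variance along critical path = 7.111 + 0.444 + 5.444 = 13.000; σ = √13.000 = 3.606 days.
Z = (39 − 41) / 3.606 = -0.555
P(T ≤ 39) = Φ(-0.555) ≈ 0.290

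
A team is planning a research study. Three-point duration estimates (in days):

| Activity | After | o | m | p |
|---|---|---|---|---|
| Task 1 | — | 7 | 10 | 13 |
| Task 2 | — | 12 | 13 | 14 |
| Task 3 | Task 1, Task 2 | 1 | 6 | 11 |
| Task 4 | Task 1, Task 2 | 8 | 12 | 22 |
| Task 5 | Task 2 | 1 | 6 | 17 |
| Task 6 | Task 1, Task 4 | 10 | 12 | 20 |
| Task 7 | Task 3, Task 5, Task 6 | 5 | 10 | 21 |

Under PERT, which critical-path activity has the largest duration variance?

te_Task 1 = (7 + 4·10 + 13)/6 = 60/6 = 10; σ²_Task 1 = ((13−7)/6)² = 1.000
te_Task 2 = (12 + 4·13 + 14)/6 = 78/6 = 13; σ²_Task 2 = ((14−12)/6)² = 0.111
te_Task 3 = (1 + 4·6 + 11)/6 = 36/6 = 6; σ²_Task 3 = ((11−1)/6)² = 2.778
te_Task 4 = (8 + 4·12 + 22)/6 = 78/6 = 13; σ²_Task 4 = ((22−8)/6)² = 5.444
te_Task 5 = (1 + 4·6 + 17)/6 = 42/6 = 7; σ²_Task 5 = ((17−1)/6)² = 7.111
te_Task 6 = (10 + 4·12 + 20)/6 = 78/6 = 13; σ²_Task 6 = ((20−10)/6)² = 2.778
te_Task 7 = (5 + 4·10 + 21)/6 = 66/6 = 11; σ²_Task 7 = ((21−5)/6)² = 7.111

Forward pass:
ES_Task 1 = 0; EF_Task 1 = 10
ES_Task 2 = 0; EF_Task 2 = 13
ES_Task 3 = max(EF_Task 1=10, EF_Task 2=13) = 13; EF_Task 3 = 13+6 = 19
ES_Task 4 = max(EF_Task 1=10, EF_Task 2=13) = 13; EF_Task 4 = 13+13 = 26
ES_Task 5 = 13; EF_Task 5 = 13+7 = 20
ES_Task 6 = max(EF_Task 1=10, EF_Task 4=26) = 26; EF_Task 6 = 26+13 = 39
ES_Task 7 = max(EF_Task 3=19, EF_Task 5=20, EF_Task 6=39) = 39; EF_Task 7 = 39+11 = 50
Expected project duration μ = 50 days. Critical path: Task 2 → Task 4 → Task 6 → Task 7.

Variances on critical path: σ²_Task 2=0.111, σ²_Task 4=5.444, σ²_Task 6=2.778, σ²_Task 7=7.111.
Largest is σ²_Task 7 = 7.111.

Task 7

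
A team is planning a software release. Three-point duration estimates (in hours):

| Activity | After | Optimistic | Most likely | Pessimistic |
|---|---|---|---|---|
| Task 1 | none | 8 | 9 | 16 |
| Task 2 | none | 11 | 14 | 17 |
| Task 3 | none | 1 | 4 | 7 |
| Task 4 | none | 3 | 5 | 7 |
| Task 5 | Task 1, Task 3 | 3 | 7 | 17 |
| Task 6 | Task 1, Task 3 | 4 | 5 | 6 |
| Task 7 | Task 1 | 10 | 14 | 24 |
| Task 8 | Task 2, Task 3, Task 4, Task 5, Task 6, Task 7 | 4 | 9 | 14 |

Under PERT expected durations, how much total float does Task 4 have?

te_Task 1 = (8 + 4·9 + 16)/6 = 60/6 = 10
te_Task 2 = (11 + 4·14 + 17)/6 = 84/6 = 14
te_Task 3 = (1 + 4·4 + 7)/6 = 24/6 = 4
te_Task 4 = (3 + 4·5 + 7)/6 = 30/6 = 5
te_Task 5 = (3 + 4·7 + 17)/6 = 48/6 = 8
te_Task 6 = (4 + 4·5 + 6)/6 = 30/6 = 5
te_Task 7 = (10 + 4·14 + 24)/6 = 90/6 = 15
te_Task 8 = (4 + 4·9 + 14)/6 = 54/6 = 9

Forward pass:
ES_Task 1 = 0; EF_Task 1 = 10
ES_Task 2 = 0; EF_Task 2 = 14
ES_Task 3 = 0; EF_Task 3 = 4
ES_Task 4 = 0; EF_Task 4 = 5
ES_Task 5 = max(EF_Task 1=10, EF_Task 3=4) = 10; EF_Task 5 = 10+8 = 18
ES_Task 6 = max(EF_Task 1=10, EF_Task 3=4) = 10; EF_Task 6 = 10+5 = 15
ES_Task 7 = 10; EF_Task 7 = 10+15 = 25
ES_Task 8 = max(EF_Task 2=14, EF_Task 3=4, EF_Task 4=5, EF_Task 5=18, EF_Task 6=15, EF_Task 7=25) = 25; EF_Task 8 = 25+9 = 34
Expected project duration μ = 34 hours. Critical path: Task 1 → Task 7 → Task 8.

Backward pass:
LF_Task 8 = 34; LS_Task 8 = 34−9 = 25
LF_Task 7 = LS_Task 8 = 25; LS_Task 7 = 25−15 = 10
LF_Task 6 = LS_Task 8 = 25; LS_Task 6 = 25−5 = 20
LF_Task 5 = LS_Task 8 = 25; LS_Task 5 = 25−8 = 17
LF_Task 4 = LS_Task 8 = 25; LS_Task 4 = 25−5 = 20
LF_Task 3 = min(LS_Task 5=17, LS_Task 6=20, LS_Task 8=25) = 17; LS_Task 3 = 17−4 = 13
LF_Task 2 = LS_Task 8 = 25; LS_Task 2 = 25−14 = 11
LF_Task 1 = min(LS_Task 5=17, LS_Task 6=20, LS_Task 7=10) = 10; LS_Task 1 = 10−10 = 0
Slack_Task 4 = LS_Task 4 − ES_Task 4 = 20 − 0 = 20

20 hours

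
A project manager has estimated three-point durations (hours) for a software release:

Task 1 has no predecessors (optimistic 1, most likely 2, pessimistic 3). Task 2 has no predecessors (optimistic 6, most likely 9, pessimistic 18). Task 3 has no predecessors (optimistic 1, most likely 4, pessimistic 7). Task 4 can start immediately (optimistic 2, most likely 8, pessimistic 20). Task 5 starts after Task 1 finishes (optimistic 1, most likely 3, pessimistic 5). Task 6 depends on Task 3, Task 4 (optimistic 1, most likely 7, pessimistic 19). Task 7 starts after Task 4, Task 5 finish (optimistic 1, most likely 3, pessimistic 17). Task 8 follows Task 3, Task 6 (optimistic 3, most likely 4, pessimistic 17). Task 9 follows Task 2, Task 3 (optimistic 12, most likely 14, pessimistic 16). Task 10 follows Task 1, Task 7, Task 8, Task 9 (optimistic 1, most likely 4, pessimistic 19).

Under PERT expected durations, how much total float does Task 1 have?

te_Task 1 = (1 + 4·2 + 3)/6 = 12/6 = 2
te_Task 2 = (6 + 4·9 + 18)/6 = 60/6 = 10
te_Task 3 = (1 + 4·4 + 7)/6 = 24/6 = 4
te_Task 4 = (2 + 4·8 + 20)/6 = 54/6 = 9
te_Task 5 = (1 + 4·3 + 5)/6 = 18/6 = 3
te_Task 6 = (1 + 4·7 + 19)/6 = 48/6 = 8
te_Task 7 = (1 + 4·3 + 17)/6 = 30/6 = 5
te_Task 8 = (3 + 4·4 + 17)/6 = 36/6 = 6
te_Task 9 = (12 + 4·14 + 16)/6 = 84/6 = 14
te_Task 10 = (1 + 4·4 + 19)/6 = 36/6 = 6

Forward pass:
ES_Task 1 = 0; EF_Task 1 = 2
ES_Task 2 = 0; EF_Task 2 = 10
ES_Task 3 = 0; EF_Task 3 = 4
ES_Task 4 = 0; EF_Task 4 = 9
ES_Task 5 = 2; EF_Task 5 = 2+3 = 5
ES_Task 6 = max(EF_Task 3=4, EF_Task 4=9) = 9; EF_Task 6 = 9+8 = 17
ES_Task 7 = max(EF_Task 4=9, EF_Task 5=5) = 9; EF_Task 7 = 9+5 = 14
ES_Task 8 = max(EF_Task 3=4, EF_Task 6=17) = 17; EF_Task 8 = 17+6 = 23
ES_Task 9 = max(EF_Task 2=10, EF_Task 3=4) = 10; EF_Task 9 = 10+14 = 24
ES_Task 10 = max(EF_Task 1=2, EF_Task 7=14, EF_Task 8=23, EF_Task 9=24) = 24; EF_Task 10 = 24+6 = 30
Expected project duration μ = 30 hours. Critical path: Task 2 → Task 9 → Task 10.

Backward pass:
LF_Task 10 = 30; LS_Task 10 = 30−6 = 24
LF_Task 9 = LS_Task 10 = 24; LS_Task 9 = 24−14 = 10
LF_Task 8 = LS_Task 10 = 24; LS_Task 8 = 24−6 = 18
LF_Task 7 = LS_Task 10 = 24; LS_Task 7 = 24−5 = 19
LF_Task 6 = LS_Task 8 = 18; LS_Task 6 = 18−8 = 10
LF_Task 5 = LS_Task 7 = 19; LS_Task 5 = 19−3 = 16
LF_Task 4 = min(LS_Task 6=10, LS_Task 7=19) = 10; LS_Task 4 = 10−9 = 1
LF_Task 3 = min(LS_Task 6=10, LS_Task 8=18, LS_Task 9=10) = 10; LS_Task 3 = 10−4 = 6
LF_Task 2 = LS_Task 9 = 10; LS_Task 2 = 10−10 = 0
LF_Task 1 = min(LS_Task 5=16, LS_Task 10=24) = 16; LS_Task 1 = 16−2 = 14
Slack_Task 1 = LS_Task 1 − ES_Task 1 = 14 − 0 = 14

14 hours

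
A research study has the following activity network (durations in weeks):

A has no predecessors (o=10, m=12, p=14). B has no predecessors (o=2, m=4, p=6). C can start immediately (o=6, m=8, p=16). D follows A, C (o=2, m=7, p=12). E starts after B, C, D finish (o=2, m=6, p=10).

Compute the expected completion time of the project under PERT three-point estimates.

te_A = (10 + 4·12 + 14)/6 = 72/6 = 12
te_B = (2 + 4·4 + 6)/6 = 24/6 = 4
te_C = (6 + 4·8 + 16)/6 = 54/6 = 9
te_D = (2 + 4·7 + 12)/6 = 42/6 = 7
te_E = (2 + 4·6 + 10)/6 = 36/6 = 6

Forward pass:
ES_A = 0; EF_A = 12
ES_B = 0; EF_B = 4
ES_C = 0; EF_C = 9
ES_D = max(EF_A=12, EF_C=9) = 12; EF_D = 12+7 = 19
ES_E = max(EF_B=4, EF_C=9, EF_D=19) = 19; EF_E = 19+6 = 25
Expected project duration μ = 25 weeks. Critical path: A → D → E.

25 weeks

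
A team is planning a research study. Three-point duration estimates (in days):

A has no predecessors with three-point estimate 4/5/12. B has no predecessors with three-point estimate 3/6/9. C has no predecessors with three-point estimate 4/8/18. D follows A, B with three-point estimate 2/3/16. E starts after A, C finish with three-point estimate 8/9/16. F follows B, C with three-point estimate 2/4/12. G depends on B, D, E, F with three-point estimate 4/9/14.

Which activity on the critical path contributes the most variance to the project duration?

te_A = (4 + 4·5 + 12)/6 = 36/6 = 6; σ²_A = ((12−4)/6)² = 1.778
te_B = (3 + 4·6 + 9)/6 = 36/6 = 6; σ²_B = ((9−3)/6)² = 1.000
te_C = (4 + 4·8 + 18)/6 = 54/6 = 9; σ²_C = ((18−4)/6)² = 5.444
te_D = (2 + 4·3 + 16)/6 = 30/6 = 5; σ²_D = ((16−2)/6)² = 5.444
te_E = (8 + 4·9 + 16)/6 = 60/6 = 10; σ²_E = ((16−8)/6)² = 1.778
te_F = (2 + 4·4 + 12)/6 = 30/6 = 5; σ²_F = ((12−2)/6)² = 2.778
te_G = (4 + 4·9 + 14)/6 = 54/6 = 9; σ²_G = ((14−4)/6)² = 2.778

Forward pass:
ES_A = 0; EF_A = 6
ES_B = 0; EF_B = 6
ES_C = 0; EF_C = 9
ES_D = max(EF_A=6, EF_B=6) = 6; EF_D = 6+5 = 11
ES_E = max(EF_A=6, EF_C=9) = 9; EF_E = 9+10 = 19
ES_F = max(EF_B=6, EF_C=9) = 9; EF_F = 9+5 = 14
ES_G = max(EF_B=6, EF_D=11, EF_E=19, EF_F=14) = 19; EF_G = 19+9 = 28
Expected project duration μ = 28 days. Critical path: C → E → G.

Variances on critical path: σ²_C=5.444, σ²_E=1.778, σ²_G=2.778.
Largest is σ²_C = 5.444.

C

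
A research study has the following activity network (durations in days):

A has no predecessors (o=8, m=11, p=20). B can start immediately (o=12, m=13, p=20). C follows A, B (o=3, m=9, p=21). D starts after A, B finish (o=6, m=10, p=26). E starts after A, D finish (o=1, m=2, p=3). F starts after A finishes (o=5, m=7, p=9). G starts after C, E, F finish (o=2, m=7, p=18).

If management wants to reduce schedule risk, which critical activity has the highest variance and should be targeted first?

D

te_A = (8 + 4·11 + 20)/6 = 72/6 = 12; σ²_A = ((20−8)/6)² = 4.000
te_B = (12 + 4·13 + 20)/6 = 84/6 = 14; σ²_B = ((20−12)/6)² = 1.778
te_C = (3 + 4·9 + 21)/6 = 60/6 = 10; σ²_C = ((21−3)/6)² = 9.000
te_D = (6 + 4·10 + 26)/6 = 72/6 = 12; σ²_D = ((26−6)/6)² = 11.111
te_E = (1 + 4·2 + 3)/6 = 12/6 = 2; σ²_E = ((3−1)/6)² = 0.111
te_F = (5 + 4·7 + 9)/6 = 42/6 = 7; σ²_F = ((9−5)/6)² = 0.444
te_G = (2 + 4·7 + 18)/6 = 48/6 = 8; σ²_G = ((18−2)/6)² = 7.111

Forward pass:
ES_A = 0; EF_A = 12
ES_B = 0; EF_B = 14
ES_C = max(EF_A=12, EF_B=14) = 14; EF_C = 14+10 = 24
ES_D = max(EF_A=12, EF_B=14) = 14; EF_D = 14+12 = 26
ES_E = max(EF_A=12, EF_D=26) = 26; EF_E = 26+2 = 28
ES_F = 12; EF_F = 12+7 = 19
ES_G = max(EF_C=24, EF_E=28, EF_F=19) = 28; EF_G = 28+8 = 36
Expected project duration μ = 36 days. Critical path: B → D → E → G.

Variances on critical path: σ²_B=1.778, σ²_D=11.111, σ²_E=0.111, σ²_G=7.111.
Largest is σ²_D = 11.111.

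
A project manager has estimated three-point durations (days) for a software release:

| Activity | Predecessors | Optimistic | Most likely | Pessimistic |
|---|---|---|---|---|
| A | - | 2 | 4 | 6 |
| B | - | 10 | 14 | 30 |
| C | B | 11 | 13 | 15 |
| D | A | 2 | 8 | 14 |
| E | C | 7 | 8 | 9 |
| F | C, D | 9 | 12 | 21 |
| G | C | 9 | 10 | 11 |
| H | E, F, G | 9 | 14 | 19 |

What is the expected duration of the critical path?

56 days

te_A = (2 + 4·4 + 6)/6 = 24/6 = 4
te_B = (10 + 4·14 + 30)/6 = 96/6 = 16
te_C = (11 + 4·13 + 15)/6 = 78/6 = 13
te_D = (2 + 4·8 + 14)/6 = 48/6 = 8
te_E = (7 + 4·8 + 9)/6 = 48/6 = 8
te_F = (9 + 4·12 + 21)/6 = 78/6 = 13
te_G = (9 + 4·10 + 11)/6 = 60/6 = 10
te_H = (9 + 4·14 + 19)/6 = 84/6 = 14

Forward pass:
ES_A = 0; EF_A = 4
ES_B = 0; EF_B = 16
ES_C = 16; EF_C = 16+13 = 29
ES_D = 4; EF_D = 4+8 = 12
ES_E = 29; EF_E = 29+8 = 37
ES_F = max(EF_C=29, EF_D=12) = 29; EF_F = 29+13 = 42
ES_G = 29; EF_G = 29+10 = 39
ES_H = max(EF_E=37, EF_F=42, EF_G=39) = 42; EF_H = 42+14 = 56
Expected project duration μ = 56 days. Critical path: B → C → F → H.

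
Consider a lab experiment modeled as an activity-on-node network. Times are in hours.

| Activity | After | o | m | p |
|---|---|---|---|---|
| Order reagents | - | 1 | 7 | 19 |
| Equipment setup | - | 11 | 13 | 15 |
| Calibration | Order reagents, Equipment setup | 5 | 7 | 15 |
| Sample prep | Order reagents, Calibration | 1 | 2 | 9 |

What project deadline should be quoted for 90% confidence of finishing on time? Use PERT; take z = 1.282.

26.9 hours

te_Order reagents = (1 + 4·7 + 19)/6 = 48/6 = 8; σ²_Order reagents = ((19−1)/6)² = 9.000
te_Equipment setup = (11 + 4·13 + 15)/6 = 78/6 = 13; σ²_Equipment setup = ((15−11)/6)² = 0.444
te_Calibration = (5 + 4·7 + 15)/6 = 48/6 = 8; σ²_Calibration = ((15−5)/6)² = 2.778
te_Sample prep = (1 + 4·2 + 9)/6 = 18/6 = 3; σ²_Sample prep = ((9−1)/6)² = 1.778

Forward pass:
ES_Order reagents = 0; EF_Order reagents = 8
ES_Equipment setup = 0; EF_Equipment setup = 13
ES_Calibration = max(EF_Order reagents=8, EF_Equipment setup=13) = 13; EF_Calibration = 13+8 = 21
ES_Sample prep = max(EF_Order reagents=8, EF_Calibration=21) = 21; EF_Sample prep = 21+3 = 24
Expected project duration μ = 24 hours. Critical path: Equipment setup → Calibration → Sample prep.

Variance along critical path = 0.444 + 2.778 + 1.778 = 5.000; σ = 2.236 hours.
D = μ + z·σ = 24 + 1.282·2.236 = 26.9 hours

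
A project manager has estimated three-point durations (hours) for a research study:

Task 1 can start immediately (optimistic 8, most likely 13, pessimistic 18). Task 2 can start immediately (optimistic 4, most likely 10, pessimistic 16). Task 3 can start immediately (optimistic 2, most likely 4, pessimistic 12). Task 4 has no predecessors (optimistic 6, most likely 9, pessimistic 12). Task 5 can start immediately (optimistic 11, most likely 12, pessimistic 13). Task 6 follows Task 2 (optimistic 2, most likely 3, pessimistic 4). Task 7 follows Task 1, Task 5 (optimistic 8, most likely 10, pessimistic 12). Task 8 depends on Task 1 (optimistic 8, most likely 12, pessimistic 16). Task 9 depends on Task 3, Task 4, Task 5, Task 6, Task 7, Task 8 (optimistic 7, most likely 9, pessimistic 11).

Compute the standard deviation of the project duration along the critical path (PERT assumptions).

te_Task 1 = (8 + 4·13 + 18)/6 = 78/6 = 13; σ²_Task 1 = ((18−8)/6)² = 2.778
te_Task 2 = (4 + 4·10 + 16)/6 = 60/6 = 10; σ²_Task 2 = ((16−4)/6)² = 4.000
te_Task 3 = (2 + 4·4 + 12)/6 = 30/6 = 5; σ²_Task 3 = ((12−2)/6)² = 2.778
te_Task 4 = (6 + 4·9 + 12)/6 = 54/6 = 9; σ²_Task 4 = ((12−6)/6)² = 1.000
te_Task 5 = (11 + 4·12 + 13)/6 = 72/6 = 12; σ²_Task 5 = ((13−11)/6)² = 0.111
te_Task 6 = (2 + 4·3 + 4)/6 = 18/6 = 3; σ²_Task 6 = ((4−2)/6)² = 0.111
te_Task 7 = (8 + 4·10 + 12)/6 = 60/6 = 10; σ²_Task 7 = ((12−8)/6)² = 0.444
te_Task 8 = (8 + 4·12 + 16)/6 = 72/6 = 12; σ²_Task 8 = ((16−8)/6)² = 1.778
te_Task 9 = (7 + 4·9 + 11)/6 = 54/6 = 9; σ²_Task 9 = ((11−7)/6)² = 0.444

Forward pass:
ES_Task 1 = 0; EF_Task 1 = 13
ES_Task 2 = 0; EF_Task 2 = 10
ES_Task 3 = 0; EF_Task 3 = 5
ES_Task 4 = 0; EF_Task 4 = 9
ES_Task 5 = 0; EF_Task 5 = 12
ES_Task 6 = 10; EF_Task 6 = 10+3 = 13
ES_Task 7 = max(EF_Task 1=13, EF_Task 5=12) = 13; EF_Task 7 = 13+10 = 23
ES_Task 8 = 13; EF_Task 8 = 13+12 = 25
ES_Task 9 = max(EF_Task 3=5, EF_Task 4=9, EF_Task 5=12, EF_Task 6=13, EF_Task 7=23, EF_Task 8=25) = 25; EF_Task 9 = 25+9 = 34
Expected project duration μ = 34 hours. Critical path: Task 1 → Task 8 → Task 9.

Variance along critical path = 2.778 + 1.778 + 0.444 = 5.000
σ = √5.000 = 2.236 hours

2.24 hours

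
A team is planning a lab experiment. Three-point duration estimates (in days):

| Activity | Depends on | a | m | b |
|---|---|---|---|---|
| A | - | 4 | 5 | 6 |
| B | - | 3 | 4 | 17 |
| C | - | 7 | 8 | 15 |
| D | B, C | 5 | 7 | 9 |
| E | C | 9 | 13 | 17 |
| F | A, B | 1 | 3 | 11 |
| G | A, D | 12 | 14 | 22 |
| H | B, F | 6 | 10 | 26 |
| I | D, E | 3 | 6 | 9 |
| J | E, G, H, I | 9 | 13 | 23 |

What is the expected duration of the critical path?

te_A = (4 + 4·5 + 6)/6 = 30/6 = 5
te_B = (3 + 4·4 + 17)/6 = 36/6 = 6
te_C = (7 + 4·8 + 15)/6 = 54/6 = 9
te_D = (5 + 4·7 + 9)/6 = 42/6 = 7
te_E = (9 + 4·13 + 17)/6 = 78/6 = 13
te_F = (1 + 4·3 + 11)/6 = 24/6 = 4
te_G = (12 + 4·14 + 22)/6 = 90/6 = 15
te_H = (6 + 4·10 + 26)/6 = 72/6 = 12
te_I = (3 + 4·6 + 9)/6 = 36/6 = 6
te_J = (9 + 4·13 + 23)/6 = 84/6 = 14

Forward pass:
ES_A = 0; EF_A = 5
ES_B = 0; EF_B = 6
ES_C = 0; EF_C = 9
ES_D = max(EF_B=6, EF_C=9) = 9; EF_D = 9+7 = 16
ES_E = 9; EF_E = 9+13 = 22
ES_F = max(EF_A=5, EF_B=6) = 6; EF_F = 6+4 = 10
ES_G = max(EF_A=5, EF_D=16) = 16; EF_G = 16+15 = 31
ES_H = max(EF_B=6, EF_F=10) = 10; EF_H = 10+12 = 22
ES_I = max(EF_D=16, EF_E=22) = 22; EF_I = 22+6 = 28
ES_J = max(EF_E=22, EF_G=31, EF_H=22, EF_I=28) = 31; EF_J = 31+14 = 45
Expected project duration μ = 45 days. Critical path: C → D → G → J.

45 days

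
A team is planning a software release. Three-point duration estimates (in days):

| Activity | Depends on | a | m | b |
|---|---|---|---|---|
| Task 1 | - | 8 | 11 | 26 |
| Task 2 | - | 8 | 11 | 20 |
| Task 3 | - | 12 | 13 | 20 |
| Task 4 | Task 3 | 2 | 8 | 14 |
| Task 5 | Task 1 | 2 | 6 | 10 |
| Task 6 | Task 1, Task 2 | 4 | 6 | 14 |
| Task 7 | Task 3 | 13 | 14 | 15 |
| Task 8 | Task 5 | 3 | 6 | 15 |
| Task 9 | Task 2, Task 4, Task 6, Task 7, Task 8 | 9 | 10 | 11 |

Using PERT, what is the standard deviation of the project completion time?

1.41 days

te_Task 1 = (8 + 4·11 + 26)/6 = 78/6 = 13; σ²_Task 1 = ((26−8)/6)² = 9.000
te_Task 2 = (8 + 4·11 + 20)/6 = 72/6 = 12; σ²_Task 2 = ((20−8)/6)² = 4.000
te_Task 3 = (12 + 4·13 + 20)/6 = 84/6 = 14; σ²_Task 3 = ((20−12)/6)² = 1.778
te_Task 4 = (2 + 4·8 + 14)/6 = 48/6 = 8; σ²_Task 4 = ((14−2)/6)² = 4.000
te_Task 5 = (2 + 4·6 + 10)/6 = 36/6 = 6; σ²_Task 5 = ((10−2)/6)² = 1.778
te_Task 6 = (4 + 4·6 + 14)/6 = 42/6 = 7; σ²_Task 6 = ((14−4)/6)² = 2.778
te_Task 7 = (13 + 4·14 + 15)/6 = 84/6 = 14; σ²_Task 7 = ((15−13)/6)² = 0.111
te_Task 8 = (3 + 4·6 + 15)/6 = 42/6 = 7; σ²_Task 8 = ((15−3)/6)² = 4.000
te_Task 9 = (9 + 4·10 + 11)/6 = 60/6 = 10; σ²_Task 9 = ((11−9)/6)² = 0.111

Forward pass:
ES_Task 1 = 0; EF_Task 1 = 13
ES_Task 2 = 0; EF_Task 2 = 12
ES_Task 3 = 0; EF_Task 3 = 14
ES_Task 4 = 14; EF_Task 4 = 14+8 = 22
ES_Task 5 = 13; EF_Task 5 = 13+6 = 19
ES_Task 6 = max(EF_Task 1=13, EF_Task 2=12) = 13; EF_Task 6 = 13+7 = 20
ES_Task 7 = 14; EF_Task 7 = 14+14 = 28
ES_Task 8 = 19; EF_Task 8 = 19+7 = 26
ES_Task 9 = max(EF_Task 2=12, EF_Task 4=22, EF_Task 6=20, EF_Task 7=28, EF_Task 8=26) = 28; EF_Task 9 = 28+10 = 38
Expected project duration μ = 38 days. Critical path: Task 3 → Task 7 → Task 9.

Variance along critical path = 1.778 + 0.111 + 0.111 = 2.000
σ = √2.000 = 1.414 days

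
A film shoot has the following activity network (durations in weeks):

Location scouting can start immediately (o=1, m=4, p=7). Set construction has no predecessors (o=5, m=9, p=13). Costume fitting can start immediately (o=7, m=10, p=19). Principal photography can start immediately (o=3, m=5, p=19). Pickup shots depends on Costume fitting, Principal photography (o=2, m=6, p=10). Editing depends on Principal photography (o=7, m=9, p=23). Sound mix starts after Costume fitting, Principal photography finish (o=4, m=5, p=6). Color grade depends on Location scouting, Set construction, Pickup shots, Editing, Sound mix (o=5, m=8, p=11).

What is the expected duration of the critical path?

te_Location scouting = (1 + 4·4 + 7)/6 = 24/6 = 4
te_Set construction = (5 + 4·9 + 13)/6 = 54/6 = 9
te_Costume fitting = (7 + 4·10 + 19)/6 = 66/6 = 11
te_Principal photography = (3 + 4·5 + 19)/6 = 42/6 = 7
te_Pickup shots = (2 + 4·6 + 10)/6 = 36/6 = 6
te_Editing = (7 + 4·9 + 23)/6 = 66/6 = 11
te_Sound mix = (4 + 4·5 + 6)/6 = 30/6 = 5
te_Color grade = (5 + 4·8 + 11)/6 = 48/6 = 8

Forward pass:
ES_Location scouting = 0; EF_Location scouting = 4
ES_Set construction = 0; EF_Set construction = 9
ES_Costume fitting = 0; EF_Costume fitting = 11
ES_Principal photography = 0; EF_Principal photography = 7
ES_Pickup shots = max(EF_Costume fitting=11, EF_Principal photography=7) = 11; EF_Pickup shots = 11+6 = 17
ES_Editing = 7; EF_Editing = 7+11 = 18
ES_Sound mix = max(EF_Costume fitting=11, EF_Principal photography=7) = 11; EF_Sound mix = 11+5 = 16
ES_Color grade = max(EF_Location scouting=4, EF_Set construction=9, EF_Pickup shots=17, EF_Editing=18, EF_Sound mix=16) = 18; EF_Color grade = 18+8 = 26
Expected project duration μ = 26 weeks. Critical path: Principal photography → Editing → Color grade.

26 weeks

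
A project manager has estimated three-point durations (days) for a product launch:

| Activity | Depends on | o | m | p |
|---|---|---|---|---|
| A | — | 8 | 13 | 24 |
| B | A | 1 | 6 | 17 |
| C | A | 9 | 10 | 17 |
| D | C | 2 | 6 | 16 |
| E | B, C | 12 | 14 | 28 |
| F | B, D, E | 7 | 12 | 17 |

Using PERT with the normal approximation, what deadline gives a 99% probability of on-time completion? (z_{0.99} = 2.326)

te_A = (8 + 4·13 + 24)/6 = 84/6 = 14; σ²_A = ((24−8)/6)² = 7.111
te_B = (1 + 4·6 + 17)/6 = 42/6 = 7; σ²_B = ((17−1)/6)² = 7.111
te_C = (9 + 4·10 + 17)/6 = 66/6 = 11; σ²_C = ((17−9)/6)² = 1.778
te_D = (2 + 4·6 + 16)/6 = 42/6 = 7; σ²_D = ((16−2)/6)² = 5.444
te_E = (12 + 4·14 + 28)/6 = 96/6 = 16; σ²_E = ((28−12)/6)² = 7.111
te_F = (7 + 4·12 + 17)/6 = 72/6 = 12; σ²_F = ((17−7)/6)² = 2.778

Forward pass:
ES_A = 0; EF_A = 14
ES_B = 14; EF_B = 14+7 = 21
ES_C = 14; EF_C = 14+11 = 25
ES_D = 25; EF_D = 25+7 = 32
ES_E = max(EF_B=21, EF_C=25) = 25; EF_E = 25+16 = 41
ES_F = max(EF_B=21, EF_D=32, EF_E=41) = 41; EF_F = 41+12 = 53
Expected project duration μ = 53 days. Critical path: A → C → E → F.

Variance along critical path = 7.111 + 1.778 + 7.111 + 2.778 = 18.778; σ = 4.333 days.
D = μ + z·σ = 53 + 2.326·4.333 = 63.1 days

63.1 days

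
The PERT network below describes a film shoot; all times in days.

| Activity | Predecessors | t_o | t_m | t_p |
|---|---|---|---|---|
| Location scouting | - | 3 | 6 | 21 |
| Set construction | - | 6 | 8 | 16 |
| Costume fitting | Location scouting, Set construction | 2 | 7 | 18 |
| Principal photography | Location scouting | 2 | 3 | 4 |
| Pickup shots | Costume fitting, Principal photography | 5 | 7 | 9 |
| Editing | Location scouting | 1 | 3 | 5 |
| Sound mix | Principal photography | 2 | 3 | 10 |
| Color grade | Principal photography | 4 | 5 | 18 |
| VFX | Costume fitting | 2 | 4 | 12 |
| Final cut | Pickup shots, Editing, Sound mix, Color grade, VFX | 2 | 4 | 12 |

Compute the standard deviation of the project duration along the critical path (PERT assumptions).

3.62 days

te_Location scouting = (3 + 4·6 + 21)/6 = 48/6 = 8; σ²_Location scouting = ((21−3)/6)² = 9.000
te_Set construction = (6 + 4·8 + 16)/6 = 54/6 = 9; σ²_Set construction = ((16−6)/6)² = 2.778
te_Costume fitting = (2 + 4·7 + 18)/6 = 48/6 = 8; σ²_Costume fitting = ((18−2)/6)² = 7.111
te_Principal photography = (2 + 4·3 + 4)/6 = 18/6 = 3; σ²_Principal photography = ((4−2)/6)² = 0.111
te_Pickup shots = (5 + 4·7 + 9)/6 = 42/6 = 7; σ²_Pickup shots = ((9−5)/6)² = 0.444
te_Editing = (1 + 4·3 + 5)/6 = 18/6 = 3; σ²_Editing = ((5−1)/6)² = 0.444
te_Sound mix = (2 + 4·3 + 10)/6 = 24/6 = 4; σ²_Sound mix = ((10−2)/6)² = 1.778
te_Color grade = (4 + 4·5 + 18)/6 = 42/6 = 7; σ²_Color grade = ((18−4)/6)² = 5.444
te_VFX = (2 + 4·4 + 12)/6 = 30/6 = 5; σ²_VFX = ((12−2)/6)² = 2.778
te_Final cut = (2 + 4·4 + 12)/6 = 30/6 = 5; σ²_Final cut = ((12−2)/6)² = 2.778

Forward pass:
ES_Location scouting = 0; EF_Location scouting = 8
ES_Set construction = 0; EF_Set construction = 9
ES_Costume fitting = max(EF_Location scouting=8, EF_Set construction=9) = 9; EF_Costume fitting = 9+8 = 17
ES_Principal photography = 8; EF_Principal photography = 8+3 = 11
ES_Pickup shots = max(EF_Costume fitting=17, EF_Principal photography=11) = 17; EF_Pickup shots = 17+7 = 24
ES_Editing = 8; EF_Editing = 8+3 = 11
ES_Sound mix = 11; EF_Sound mix = 11+4 = 15
ES_Color grade = 11; EF_Color grade = 11+7 = 18
ES_VFX = 17; EF_VFX = 17+5 = 22
ES_Final cut = max(EF_Pickup shots=24, EF_Editing=11, EF_Sound mix=15, EF_Color grade=18, EF_VFX=22) = 24; EF_Final cut = 24+5 = 29
Expected project duration μ = 29 days. Critical path: Set construction → Costume fitting → Pickup shots → Final cut.

Variance along critical path = 2.778 + 7.111 + 0.444 + 2.778 = 13.111
σ = √13.111 = 3.621 days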